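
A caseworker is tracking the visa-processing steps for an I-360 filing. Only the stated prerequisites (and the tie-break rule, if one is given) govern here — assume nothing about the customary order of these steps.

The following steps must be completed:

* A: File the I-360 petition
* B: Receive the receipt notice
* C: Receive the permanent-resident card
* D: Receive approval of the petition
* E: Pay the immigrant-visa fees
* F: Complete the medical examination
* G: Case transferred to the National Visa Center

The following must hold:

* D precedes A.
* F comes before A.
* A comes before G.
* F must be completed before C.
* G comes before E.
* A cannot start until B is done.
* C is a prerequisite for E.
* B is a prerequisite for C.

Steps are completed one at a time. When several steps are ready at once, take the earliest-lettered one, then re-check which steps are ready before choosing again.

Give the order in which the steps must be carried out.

B D F A C G E

B, D and F have no prerequisites; B has the earlier label, so B is first.
D and F are both available; D has the earlier label → D.
F is the only step now ready → F.
Ready: A and C. A has the earlier label → A.
Ready: C and G. C has the earlier label → C.
Next only G has its prerequisites met → G.
That leaves E as the only ready step → E.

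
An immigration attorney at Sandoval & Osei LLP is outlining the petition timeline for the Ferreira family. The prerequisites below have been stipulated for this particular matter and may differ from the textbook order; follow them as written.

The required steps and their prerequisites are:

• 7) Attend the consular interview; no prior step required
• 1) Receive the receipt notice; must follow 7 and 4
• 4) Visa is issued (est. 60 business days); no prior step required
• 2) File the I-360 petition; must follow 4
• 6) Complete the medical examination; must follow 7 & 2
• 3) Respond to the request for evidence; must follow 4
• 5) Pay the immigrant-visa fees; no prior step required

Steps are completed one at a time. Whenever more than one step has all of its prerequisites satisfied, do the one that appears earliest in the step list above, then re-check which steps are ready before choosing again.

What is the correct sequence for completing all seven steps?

Nothing is required for 7, 4 and 5. 7 is listed earlier → 7 first.
Ready: 4 and 5. 4 is listed earlier → 4.
1, 2 and 3 now also ready, so the ready set is {1, 2, 3, 5}; 1 is listed earlier → 1.
Ready: 2, 3 and 5. 2 is listed earlier → 2.
Now 6, 3 and 5 have their prerequisites met. 6 is listed earlier, so 6 next.
Now 3 and 5 have their prerequisites met. 3 is listed earlier, so 3 next.
5 is the only step now ready → 5.

7, 4, 1, 2, 6, 3, 5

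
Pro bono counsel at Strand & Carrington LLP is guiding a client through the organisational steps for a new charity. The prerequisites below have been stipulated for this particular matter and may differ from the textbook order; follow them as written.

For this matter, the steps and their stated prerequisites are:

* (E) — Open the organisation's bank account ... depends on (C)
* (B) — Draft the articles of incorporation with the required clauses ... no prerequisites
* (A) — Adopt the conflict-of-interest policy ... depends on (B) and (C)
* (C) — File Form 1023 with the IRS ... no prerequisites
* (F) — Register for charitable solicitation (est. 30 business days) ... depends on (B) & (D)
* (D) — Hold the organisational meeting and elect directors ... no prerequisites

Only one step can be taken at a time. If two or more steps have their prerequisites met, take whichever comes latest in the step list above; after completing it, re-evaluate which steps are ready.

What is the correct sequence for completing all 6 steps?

(D), (C) and (B) have no prerequisites; (D) is listed later, so (D) is first.
(C) and (B) are both available; (C) is listed later → (C).
(E) now also ready, so the ready set is {(B), (E)}; (B) is listed later → (B).
Ready: (F), (A) and (E). (F) is listed later → (F).
(A) and (E) are both available; (A) is listed later → (A).
Next only (E) has its prerequisites met → (E).

(D) (C) (B) (F) (A) (E)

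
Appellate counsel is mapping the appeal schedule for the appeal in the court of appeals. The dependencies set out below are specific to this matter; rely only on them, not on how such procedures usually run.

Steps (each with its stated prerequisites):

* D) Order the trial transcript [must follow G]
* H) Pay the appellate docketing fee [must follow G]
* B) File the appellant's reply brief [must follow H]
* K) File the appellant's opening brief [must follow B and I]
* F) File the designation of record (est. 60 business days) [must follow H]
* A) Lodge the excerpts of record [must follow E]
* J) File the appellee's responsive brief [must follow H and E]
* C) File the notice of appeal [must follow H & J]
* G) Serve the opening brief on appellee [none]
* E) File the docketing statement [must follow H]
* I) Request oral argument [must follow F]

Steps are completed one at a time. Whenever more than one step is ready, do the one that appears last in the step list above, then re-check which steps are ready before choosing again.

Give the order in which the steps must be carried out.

G H E J C A F I B K D

G is the only step with nothing outstanding, so it goes first.
H and D are both available; H is listed later → H.
Now E, F, B and D have their prerequisites met. E is listed later, so E next.
Ready: J, A, F, B and D. J is listed later → J.
Now C, A, F, B and D have their prerequisites met. C is listed later, so C next.
A, F, B and D are all available; A is listed later → A.
Now F, B and D have their prerequisites met. F is listed later, so F next.
Now I, B and D have their prerequisites met. I is listed later, so I next.
B and D are both available; B is listed later → B.
K now also ready, so the ready set is {K, D}; K is listed later → K.
That leaves D as the only ready step → D.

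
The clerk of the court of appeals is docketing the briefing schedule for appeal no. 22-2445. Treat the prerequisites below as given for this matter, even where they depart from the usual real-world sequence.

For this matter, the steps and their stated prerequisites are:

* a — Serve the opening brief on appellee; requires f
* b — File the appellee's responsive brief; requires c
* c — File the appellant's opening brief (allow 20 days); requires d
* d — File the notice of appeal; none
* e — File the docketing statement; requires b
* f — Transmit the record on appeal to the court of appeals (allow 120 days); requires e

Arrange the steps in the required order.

d, c, b, e, f, a

d has no prerequisites → d first.
That leaves c as the only ready step → c.
Next only b has its prerequisites met → b.
That leaves e as the only ready step → e.
Next only f has its prerequisites met → f.
That leaves a as the only ready step → a.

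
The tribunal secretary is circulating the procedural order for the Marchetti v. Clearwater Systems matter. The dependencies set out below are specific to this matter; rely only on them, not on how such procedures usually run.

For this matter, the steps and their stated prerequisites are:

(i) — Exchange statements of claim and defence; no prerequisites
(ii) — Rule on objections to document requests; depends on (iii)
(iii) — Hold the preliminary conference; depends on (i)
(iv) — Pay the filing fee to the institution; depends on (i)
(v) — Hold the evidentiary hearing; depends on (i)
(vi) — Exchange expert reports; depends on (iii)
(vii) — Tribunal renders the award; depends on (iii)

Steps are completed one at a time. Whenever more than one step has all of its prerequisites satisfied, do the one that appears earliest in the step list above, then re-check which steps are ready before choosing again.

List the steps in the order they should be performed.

(i), (iii), (ii), (iv), (v), (vi), (vii)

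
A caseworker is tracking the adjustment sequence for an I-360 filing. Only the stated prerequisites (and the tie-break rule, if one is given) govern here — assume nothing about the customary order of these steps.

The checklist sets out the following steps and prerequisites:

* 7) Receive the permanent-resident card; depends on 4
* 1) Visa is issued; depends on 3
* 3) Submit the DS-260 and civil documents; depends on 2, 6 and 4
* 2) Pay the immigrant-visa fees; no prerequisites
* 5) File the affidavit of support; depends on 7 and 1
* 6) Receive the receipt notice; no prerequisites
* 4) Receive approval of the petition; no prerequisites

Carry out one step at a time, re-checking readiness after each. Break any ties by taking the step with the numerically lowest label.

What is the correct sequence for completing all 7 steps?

2, 4 and 6 have no prerequisites; 2 has the earlier label, so 2 is first.
4 and 6 are both available; 4 has the earlier label → 4.
6 and 7 are both available; 6 has the earlier label → 6.
3 now also ready, so the ready set is {3, 7}; 3 has the earlier label → 3.
Ready: 1 and 7. 1 has the earlier label → 1.
7 is the only step now ready → 7.
5 is the only step now ready → 5.

2, 4, 6, 3, 1, 7, 5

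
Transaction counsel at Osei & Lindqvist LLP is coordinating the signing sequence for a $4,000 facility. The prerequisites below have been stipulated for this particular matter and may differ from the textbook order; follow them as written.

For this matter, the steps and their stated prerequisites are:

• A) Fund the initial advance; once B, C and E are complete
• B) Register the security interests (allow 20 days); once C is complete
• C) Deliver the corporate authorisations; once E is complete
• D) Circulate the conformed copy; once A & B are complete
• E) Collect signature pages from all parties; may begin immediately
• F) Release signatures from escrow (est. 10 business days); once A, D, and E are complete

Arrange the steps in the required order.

E, C, B, A, D, F

E has no prerequisites → E first.
C needed E, now all done → C.
Next only B has its prerequisites met → B.
A needed B, C and E, now all done → A.
Next only D has its prerequisites met → D.
F needed A, D and E, now all done → F.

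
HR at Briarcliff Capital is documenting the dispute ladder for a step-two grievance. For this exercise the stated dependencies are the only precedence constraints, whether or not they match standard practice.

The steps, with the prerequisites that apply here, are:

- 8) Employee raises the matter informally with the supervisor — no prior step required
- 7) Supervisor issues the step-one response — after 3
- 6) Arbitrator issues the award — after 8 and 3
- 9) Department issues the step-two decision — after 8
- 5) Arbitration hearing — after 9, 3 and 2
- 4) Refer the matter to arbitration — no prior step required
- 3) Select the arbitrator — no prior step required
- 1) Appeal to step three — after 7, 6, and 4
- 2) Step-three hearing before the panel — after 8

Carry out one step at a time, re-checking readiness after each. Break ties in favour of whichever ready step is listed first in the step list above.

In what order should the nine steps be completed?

8, 4 and 3 have no prerequisites; 8 is listed earlier, so 8 is first.
Now 9, 4, 3 and 2 have their prerequisites met. 9 is listed earlier, so 9 next.
Now 4, 3 and 2 have their prerequisites met. 4 is listed earlier, so 4 next.
Ready: 3 and 2. 3 is listed earlier → 3.
7, 6 and 2 are all available; 7 is listed earlier → 7.
Ready: 6 and 2. 6 is listed earlier → 6.
1 now also ready, so the ready set is {1, 2}; 1 is listed earlier → 1.
2 needed 8, now all done → 2.
That leaves 5 as the only ready step → 5.

8 9 4 3 7 6 1 2 5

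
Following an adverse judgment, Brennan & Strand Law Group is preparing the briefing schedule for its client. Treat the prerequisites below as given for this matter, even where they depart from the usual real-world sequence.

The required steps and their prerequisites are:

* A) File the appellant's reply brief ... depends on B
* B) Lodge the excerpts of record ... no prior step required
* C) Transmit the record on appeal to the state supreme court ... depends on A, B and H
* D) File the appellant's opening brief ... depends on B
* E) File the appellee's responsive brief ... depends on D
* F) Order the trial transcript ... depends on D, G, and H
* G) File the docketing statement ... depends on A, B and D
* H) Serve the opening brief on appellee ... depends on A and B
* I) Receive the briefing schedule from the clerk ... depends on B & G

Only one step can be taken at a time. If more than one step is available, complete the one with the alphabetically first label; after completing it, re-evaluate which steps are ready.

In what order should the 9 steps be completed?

B, A, D, E, G, H, C, F, I

Only B has no prerequisites, so it is first.
Now A and D have their prerequisites met. A has the earlier label, so A next.
Ready: D and H. D has the earlier label → D.
E and G now also ready, so the ready set is {E, G, H}; E has the earlier label → E.
G and H are both available; G has the earlier label → G.
I now also ready, so the ready set is {H, I}; H has the earlier label → H.
C and F now also ready, so the ready set is {C, F, I}; C has the earlier label → C.
F and I are both available; F has the earlier label → F.
Next only I has its prerequisites met → I.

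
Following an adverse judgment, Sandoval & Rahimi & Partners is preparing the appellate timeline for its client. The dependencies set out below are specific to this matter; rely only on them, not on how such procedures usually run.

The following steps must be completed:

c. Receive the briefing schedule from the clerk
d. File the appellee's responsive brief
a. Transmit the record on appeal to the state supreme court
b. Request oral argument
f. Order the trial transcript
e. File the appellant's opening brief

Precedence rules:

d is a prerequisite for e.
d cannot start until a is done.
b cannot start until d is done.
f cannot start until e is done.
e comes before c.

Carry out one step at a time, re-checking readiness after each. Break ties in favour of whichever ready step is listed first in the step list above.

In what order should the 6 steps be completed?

a has no prerequisites → a first.
d is the only step now ready → d.
Now b and e have their prerequisites met. b is listed earlier, so b next.
Next only e has its prerequisites met → e.
c and f are both available; c is listed earlier → c.
Next only f has its prerequisites met → f.

a, d, b, e, c, f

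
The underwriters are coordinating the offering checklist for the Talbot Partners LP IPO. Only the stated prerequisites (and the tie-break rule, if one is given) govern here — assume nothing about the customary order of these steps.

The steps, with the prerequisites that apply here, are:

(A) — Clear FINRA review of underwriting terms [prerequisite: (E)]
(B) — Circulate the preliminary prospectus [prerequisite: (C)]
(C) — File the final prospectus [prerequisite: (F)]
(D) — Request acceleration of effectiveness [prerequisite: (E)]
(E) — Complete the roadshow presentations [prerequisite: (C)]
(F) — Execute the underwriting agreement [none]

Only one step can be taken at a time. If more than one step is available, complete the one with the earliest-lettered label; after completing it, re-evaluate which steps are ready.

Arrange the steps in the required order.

(F), (C), (B), (E), (A), (D)

(F) has no prerequisites → (F) first.
(C) needed (F), now all done → (C).
(B) and (E) are both available; (B) has the earlier label → (B).
(E) needed (C), now all done → (E).
Ready: (A) and (D). (A) has the earlier label → (A).
Next only (D) has its prerequisites met → (D).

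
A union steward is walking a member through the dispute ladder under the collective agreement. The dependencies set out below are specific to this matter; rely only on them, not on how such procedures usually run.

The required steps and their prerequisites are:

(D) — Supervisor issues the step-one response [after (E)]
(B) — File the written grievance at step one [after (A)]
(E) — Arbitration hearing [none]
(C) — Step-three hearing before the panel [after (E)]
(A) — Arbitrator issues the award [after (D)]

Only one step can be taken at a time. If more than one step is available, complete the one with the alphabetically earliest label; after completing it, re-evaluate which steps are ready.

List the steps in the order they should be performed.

(E), (C), (D), (A), (B)

Only (E) has no prerequisites, so it is first.
Ready: (C) and (D). (C) has the earlier label → (C).
Next only (D) has its prerequisites met → (D).
Next only (A) has its prerequisites met → (A).
Next only (B) has its prerequisites met → (B).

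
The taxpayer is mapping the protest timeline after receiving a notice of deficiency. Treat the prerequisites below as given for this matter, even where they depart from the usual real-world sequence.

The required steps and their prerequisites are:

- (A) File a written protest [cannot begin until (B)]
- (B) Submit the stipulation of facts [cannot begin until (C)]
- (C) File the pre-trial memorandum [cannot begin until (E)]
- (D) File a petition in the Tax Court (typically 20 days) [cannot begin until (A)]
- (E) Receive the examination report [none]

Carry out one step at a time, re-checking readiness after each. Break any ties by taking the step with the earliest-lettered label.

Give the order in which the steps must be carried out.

(E) is the only step with nothing outstanding, so it goes first.
(C) needed (E), now all done → (C).
(B) is the only step now ready → (B).
That leaves (A) as the only ready step → (A).
(D) needed (A), now all done → (D).

(E) (C) (B) (A) (D)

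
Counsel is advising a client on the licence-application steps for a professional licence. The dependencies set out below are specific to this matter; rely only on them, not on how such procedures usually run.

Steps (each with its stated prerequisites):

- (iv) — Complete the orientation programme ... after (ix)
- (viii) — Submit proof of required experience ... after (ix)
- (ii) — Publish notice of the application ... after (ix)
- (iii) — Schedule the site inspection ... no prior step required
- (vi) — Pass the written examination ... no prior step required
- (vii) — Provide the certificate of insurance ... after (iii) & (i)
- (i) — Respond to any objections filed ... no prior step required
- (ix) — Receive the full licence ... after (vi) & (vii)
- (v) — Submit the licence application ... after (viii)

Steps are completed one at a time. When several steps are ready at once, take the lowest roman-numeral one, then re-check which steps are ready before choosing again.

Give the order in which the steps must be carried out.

(i) (iii) (vi) (vii) (ix) (ii) (iv) (viii) (v)

(i), (iii) and (vi) have no prerequisites; (i) has the earlier label, so (i) is first.
(iii) and (vi) are both available; (iii) has the earlier label → (iii).
(vii) now also ready, so the ready set is {(vi), (vii)}; (vi) has the earlier label → (vi).
(vii) is the only step now ready → (vii).
That leaves (ix) as the only ready step → (ix).
Now (ii), (iv) and (viii) have their prerequisites met. (ii) has the earlier label, so (ii) next.
Ready: (iv) and (viii). (iv) has the earlier label → (iv).
(viii) is the only step now ready → (viii).
(v) is the only step now ready → (v).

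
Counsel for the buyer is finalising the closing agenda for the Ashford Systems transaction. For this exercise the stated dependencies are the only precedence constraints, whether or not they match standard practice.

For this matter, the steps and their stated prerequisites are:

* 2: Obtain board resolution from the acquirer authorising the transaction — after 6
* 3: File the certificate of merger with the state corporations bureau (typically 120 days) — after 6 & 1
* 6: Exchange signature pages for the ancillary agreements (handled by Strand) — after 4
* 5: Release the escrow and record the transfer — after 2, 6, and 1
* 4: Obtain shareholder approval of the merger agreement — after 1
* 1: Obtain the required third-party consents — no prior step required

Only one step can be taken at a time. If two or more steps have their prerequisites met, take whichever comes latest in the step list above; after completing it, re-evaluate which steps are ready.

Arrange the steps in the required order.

1 is the only step with nothing outstanding, so it goes first.
That leaves 4 as the only ready step → 4.
6 needed 4, now all done → 6.
Ready: 3 and 2. 3 is listed later → 3.
That leaves 2 as the only ready step → 2.
5 needed 1, 6 and 2, now all done → 5.

1, 4, 6, 3, 2, 5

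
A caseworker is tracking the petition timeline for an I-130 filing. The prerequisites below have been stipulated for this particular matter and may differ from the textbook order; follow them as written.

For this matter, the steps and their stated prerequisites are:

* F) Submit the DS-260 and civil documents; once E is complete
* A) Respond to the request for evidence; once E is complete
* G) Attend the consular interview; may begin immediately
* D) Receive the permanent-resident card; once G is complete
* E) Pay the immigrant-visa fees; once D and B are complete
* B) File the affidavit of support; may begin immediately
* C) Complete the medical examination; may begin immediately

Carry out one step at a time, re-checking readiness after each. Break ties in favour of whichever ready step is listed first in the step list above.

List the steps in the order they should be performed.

G D B E F A C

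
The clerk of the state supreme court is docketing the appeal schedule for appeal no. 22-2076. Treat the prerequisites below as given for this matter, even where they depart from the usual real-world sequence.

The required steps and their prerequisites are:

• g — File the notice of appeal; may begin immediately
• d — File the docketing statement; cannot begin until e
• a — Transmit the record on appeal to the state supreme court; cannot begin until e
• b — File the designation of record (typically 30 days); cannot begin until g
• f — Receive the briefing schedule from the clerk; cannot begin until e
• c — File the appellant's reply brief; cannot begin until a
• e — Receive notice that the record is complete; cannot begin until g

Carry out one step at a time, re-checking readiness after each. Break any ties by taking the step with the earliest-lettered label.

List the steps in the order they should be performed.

g is the only step with nothing outstanding, so it goes first.
b and e are both available; b has the earlier label → b.
e needed g, now all done → e.
Ready: a, d and f. a has the earlier label → a.
c now also ready, so the ready set is {c, d, f}; c has the earlier label → c.
d and f are both available; d has the earlier label → d.
Next only f has its prerequisites met → f.

g, b, e, a, c, d, f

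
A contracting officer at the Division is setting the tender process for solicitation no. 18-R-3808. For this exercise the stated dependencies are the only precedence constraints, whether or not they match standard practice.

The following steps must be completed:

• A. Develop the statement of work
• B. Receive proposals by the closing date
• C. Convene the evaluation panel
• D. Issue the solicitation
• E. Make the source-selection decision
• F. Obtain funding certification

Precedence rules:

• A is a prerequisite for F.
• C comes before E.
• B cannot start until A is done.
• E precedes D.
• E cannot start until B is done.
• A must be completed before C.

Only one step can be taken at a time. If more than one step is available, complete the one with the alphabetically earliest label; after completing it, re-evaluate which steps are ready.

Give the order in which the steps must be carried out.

A, B, C, E, D, F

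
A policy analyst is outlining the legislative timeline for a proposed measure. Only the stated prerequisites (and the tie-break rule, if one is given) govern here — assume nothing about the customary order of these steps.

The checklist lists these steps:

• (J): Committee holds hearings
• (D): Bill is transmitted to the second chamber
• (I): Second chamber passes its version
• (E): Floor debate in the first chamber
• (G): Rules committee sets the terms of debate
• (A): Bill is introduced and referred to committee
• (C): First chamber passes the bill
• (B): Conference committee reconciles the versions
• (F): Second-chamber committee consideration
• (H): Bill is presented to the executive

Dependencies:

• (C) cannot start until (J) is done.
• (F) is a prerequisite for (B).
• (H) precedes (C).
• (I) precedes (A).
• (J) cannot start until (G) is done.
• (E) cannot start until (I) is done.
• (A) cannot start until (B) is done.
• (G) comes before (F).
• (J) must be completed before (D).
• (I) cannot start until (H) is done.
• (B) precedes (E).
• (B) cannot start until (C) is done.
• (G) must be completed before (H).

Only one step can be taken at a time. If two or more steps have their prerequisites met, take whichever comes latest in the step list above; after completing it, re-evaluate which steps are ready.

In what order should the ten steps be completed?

(G) (H) (F) (I) (J) (C) (B) (A) (E) (D)

(G) has no prerequisites → (G) first.
(H), (F) and (J) are all available; (H) is listed later → (H).
Now (F), (I) and (J) have their prerequisites met. (F) is listed later, so (F) next.
Ready: (I) and (J). (I) is listed later → (I).
That leaves (J) as the only ready step → (J).
Now (C) and (D) have their prerequisites met. (C) is listed later, so (C) next.
Now (B) and (D) have their prerequisites met. (B) is listed later, so (B) next.
(A), (E) and (D) are all available; (A) is listed later → (A).
Now (E) and (D) have their prerequisites met. (E) is listed later, so (E) next.
That leaves (D) as the only ready step → (D).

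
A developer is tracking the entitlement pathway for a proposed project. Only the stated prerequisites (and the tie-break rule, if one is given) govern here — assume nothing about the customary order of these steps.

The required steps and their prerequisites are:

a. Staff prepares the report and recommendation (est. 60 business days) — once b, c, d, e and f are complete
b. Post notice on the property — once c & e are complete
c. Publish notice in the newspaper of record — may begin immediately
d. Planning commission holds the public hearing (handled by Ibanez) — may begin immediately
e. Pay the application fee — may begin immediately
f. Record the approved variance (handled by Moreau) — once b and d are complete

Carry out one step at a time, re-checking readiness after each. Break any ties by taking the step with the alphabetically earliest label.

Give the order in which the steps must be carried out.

c, d and e have no prerequisites; c has the earlier label, so c is first.
d and e are both available; d has the earlier label → d.
e is the only step now ready → e.
b is the only step now ready → b.
f needed b and d, now all done → f.
a needed b, c, d, e and f, now all done → a.

c, d, e, b, f, a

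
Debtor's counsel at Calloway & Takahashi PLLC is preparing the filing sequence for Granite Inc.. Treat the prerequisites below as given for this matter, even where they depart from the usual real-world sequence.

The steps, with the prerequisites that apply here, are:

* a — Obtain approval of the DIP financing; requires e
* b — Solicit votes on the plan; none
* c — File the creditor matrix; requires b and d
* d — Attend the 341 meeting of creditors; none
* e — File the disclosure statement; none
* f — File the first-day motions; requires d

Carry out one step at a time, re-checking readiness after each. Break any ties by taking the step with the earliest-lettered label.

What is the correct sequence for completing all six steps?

b, d, c, e, a, f

Nothing is required for b, d and e. b has the earlier label → b first.
Ready: d and e. d has the earlier label → d.
Ready: c, e and f. c has the earlier label → c.
Ready: e and f. e has the earlier label → e.
a now also ready, so the ready set is {a, f}; a has the earlier label → a.
That leaves f as the only ready step → f.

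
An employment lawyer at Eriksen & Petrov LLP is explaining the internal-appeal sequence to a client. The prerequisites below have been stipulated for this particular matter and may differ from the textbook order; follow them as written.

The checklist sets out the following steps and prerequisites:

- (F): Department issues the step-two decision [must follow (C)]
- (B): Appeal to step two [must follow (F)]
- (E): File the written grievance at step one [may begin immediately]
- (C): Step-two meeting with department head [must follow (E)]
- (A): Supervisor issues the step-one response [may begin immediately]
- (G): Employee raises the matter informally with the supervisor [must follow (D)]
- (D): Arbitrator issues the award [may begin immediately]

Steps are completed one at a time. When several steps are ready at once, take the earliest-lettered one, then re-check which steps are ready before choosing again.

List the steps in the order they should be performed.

(A), (D), (E), (C), (F), (B), (G)

(A), (D) and (E) have no prerequisites; (A) has the earlier label, so (A) is first.
(D) and (E) are both available; (D) has the earlier label → (D).
(G) now also ready, so the ready set is {(E), (G)}; (E) has the earlier label → (E).
(C) and (G) are both available; (C) has the earlier label → (C).
(F) now also ready, so the ready set is {(F), (G)}; (F) has the earlier label → (F).
Ready: (B) and (G). (B) has the earlier label → (B).
(G) needed (D), now all done → (G).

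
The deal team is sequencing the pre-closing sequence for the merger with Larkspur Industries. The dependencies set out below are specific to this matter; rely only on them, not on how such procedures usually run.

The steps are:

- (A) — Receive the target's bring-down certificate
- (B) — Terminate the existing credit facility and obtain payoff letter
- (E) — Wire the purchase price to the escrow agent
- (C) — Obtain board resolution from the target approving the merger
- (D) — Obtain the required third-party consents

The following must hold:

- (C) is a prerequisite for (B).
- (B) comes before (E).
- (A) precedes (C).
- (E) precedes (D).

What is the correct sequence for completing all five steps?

(A) → (C) → (B) → (E) → (D)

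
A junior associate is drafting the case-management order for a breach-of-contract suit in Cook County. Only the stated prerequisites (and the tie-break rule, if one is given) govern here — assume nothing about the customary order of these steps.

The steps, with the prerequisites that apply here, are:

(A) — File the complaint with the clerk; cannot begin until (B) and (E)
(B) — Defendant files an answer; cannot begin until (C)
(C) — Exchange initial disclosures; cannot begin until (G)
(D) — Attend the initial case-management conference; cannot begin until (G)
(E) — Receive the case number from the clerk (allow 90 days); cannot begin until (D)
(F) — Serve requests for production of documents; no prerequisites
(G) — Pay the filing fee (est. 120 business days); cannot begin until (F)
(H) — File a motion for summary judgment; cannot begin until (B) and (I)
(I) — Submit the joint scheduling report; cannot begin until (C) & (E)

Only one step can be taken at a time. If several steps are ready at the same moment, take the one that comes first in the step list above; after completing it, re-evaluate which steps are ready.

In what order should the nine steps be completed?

(F) (G) (C) (B) (D) (E) (A) (I) (H)

(F) is the only step with nothing outstanding, so it goes first.
(G) needed (F), now all done → (G).
Now (C) and (D) have their prerequisites met. (C) is listed earlier, so (C) next.
(B) now also ready, so the ready set is {(B), (D)}; (B) is listed earlier → (B).
(D) needed (G), now all done → (D).
That leaves (E) as the only ready step → (E).
Ready: (A) and (I). (A) is listed earlier → (A).
That leaves (I) as the only ready step → (I).
That leaves (H) as the only ready step → (H).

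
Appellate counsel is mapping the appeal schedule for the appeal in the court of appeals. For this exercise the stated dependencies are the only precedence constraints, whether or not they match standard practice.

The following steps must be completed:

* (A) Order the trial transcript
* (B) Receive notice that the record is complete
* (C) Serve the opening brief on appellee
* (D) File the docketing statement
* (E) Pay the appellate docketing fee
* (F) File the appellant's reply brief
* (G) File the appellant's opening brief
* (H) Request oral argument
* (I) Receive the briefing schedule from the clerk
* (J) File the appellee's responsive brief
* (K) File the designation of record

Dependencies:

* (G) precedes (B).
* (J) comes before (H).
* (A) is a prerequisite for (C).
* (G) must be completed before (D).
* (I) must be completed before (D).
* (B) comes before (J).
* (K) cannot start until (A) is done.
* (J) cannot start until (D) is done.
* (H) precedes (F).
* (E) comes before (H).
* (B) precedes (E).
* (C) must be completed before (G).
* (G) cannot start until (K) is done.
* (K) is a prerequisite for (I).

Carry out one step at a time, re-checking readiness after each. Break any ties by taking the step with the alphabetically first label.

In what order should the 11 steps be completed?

Only (A) has no prerequisites, so it is first.
Ready: (C) and (K). (C) has the earlier label → (C).
(K) needed (A), now all done → (K).
Ready: (G) and (I). (G) has the earlier label → (G).
(B) and (I) are both available; (B) has the earlier label → (B).
Ready: (E) and (I). (E) has the earlier label → (E).
Next only (I) has its prerequisites met → (I).
Next only (D) has its prerequisites met → (D).
Next only (J) has its prerequisites met → (J).
Next only (H) has its prerequisites met → (H).
That leaves (F) as the only ready step → (F).

(A) (C) (K) (G) (B) (E) (I) (D) (J) (H) (F)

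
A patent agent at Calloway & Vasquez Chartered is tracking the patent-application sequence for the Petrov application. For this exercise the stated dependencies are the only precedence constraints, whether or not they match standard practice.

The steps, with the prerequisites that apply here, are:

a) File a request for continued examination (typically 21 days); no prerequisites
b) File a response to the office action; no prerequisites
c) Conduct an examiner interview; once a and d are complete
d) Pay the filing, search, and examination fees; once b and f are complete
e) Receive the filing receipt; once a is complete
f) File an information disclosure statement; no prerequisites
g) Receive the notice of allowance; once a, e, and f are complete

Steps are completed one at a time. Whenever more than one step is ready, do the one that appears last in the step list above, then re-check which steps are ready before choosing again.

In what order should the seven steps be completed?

f, b and a have no prerequisites; f is listed later, so f is first.
b and a are both available; b is listed later → b.
d now also ready, so the ready set is {d, a}; d is listed later → d.
That leaves a as the only ready step → a.
Ready: e and c. e is listed later → e.
Now g and c have their prerequisites met. g is listed later, so g next.
c is the only step now ready → c.

f, b, d, a, e, g, c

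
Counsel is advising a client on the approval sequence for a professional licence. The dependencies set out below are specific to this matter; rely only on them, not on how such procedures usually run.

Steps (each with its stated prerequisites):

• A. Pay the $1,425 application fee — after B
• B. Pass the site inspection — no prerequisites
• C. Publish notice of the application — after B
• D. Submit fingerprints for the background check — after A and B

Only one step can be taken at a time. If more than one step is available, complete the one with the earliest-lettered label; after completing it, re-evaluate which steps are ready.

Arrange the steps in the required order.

B has no prerequisites → B first.
Now A and C have their prerequisites met. A has the earlier label, so A next.
Now C and D have their prerequisites met. C has the earlier label, so C next.
D needed A and B, now all done → D.

B → A → C → D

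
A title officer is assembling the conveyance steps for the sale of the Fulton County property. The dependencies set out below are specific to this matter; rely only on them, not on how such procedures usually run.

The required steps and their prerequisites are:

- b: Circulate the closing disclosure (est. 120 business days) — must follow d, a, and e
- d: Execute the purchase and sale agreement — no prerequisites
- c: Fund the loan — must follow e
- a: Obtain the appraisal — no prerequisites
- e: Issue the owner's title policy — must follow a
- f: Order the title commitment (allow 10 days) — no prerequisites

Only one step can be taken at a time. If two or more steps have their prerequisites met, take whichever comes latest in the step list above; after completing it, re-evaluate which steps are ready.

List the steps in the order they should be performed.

f, a and d have no prerequisites; f is listed later, so f is first.
a and d are both available; a is listed later → a.
e and d are both available; e is listed later → e.
Now c and d have their prerequisites met. c is listed later, so c next.
Next only d has its prerequisites met → d.
b is the only step now ready → b.

f → a → e → c → d → b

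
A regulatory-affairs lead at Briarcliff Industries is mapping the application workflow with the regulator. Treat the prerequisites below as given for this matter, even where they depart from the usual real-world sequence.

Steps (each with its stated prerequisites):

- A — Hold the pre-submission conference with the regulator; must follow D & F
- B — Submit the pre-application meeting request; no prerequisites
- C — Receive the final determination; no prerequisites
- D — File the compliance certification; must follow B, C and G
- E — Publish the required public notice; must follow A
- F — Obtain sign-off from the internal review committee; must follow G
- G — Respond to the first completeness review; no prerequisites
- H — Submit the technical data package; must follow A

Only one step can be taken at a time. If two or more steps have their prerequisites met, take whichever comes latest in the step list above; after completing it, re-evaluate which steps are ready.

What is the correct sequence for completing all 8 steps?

Nothing is required for G, C and B. G is listed later → G first.
F now also ready, so the ready set is {F, C, B}; F is listed later → F.
C and B are both available; C is listed later → C.
B is the only step now ready → B.
D needed G, C and B, now all done → D.
A is the only step now ready → A.
H and E are both available; H is listed later → H.
E needed A, now all done → E.

G, F, C, B, D, A, H, E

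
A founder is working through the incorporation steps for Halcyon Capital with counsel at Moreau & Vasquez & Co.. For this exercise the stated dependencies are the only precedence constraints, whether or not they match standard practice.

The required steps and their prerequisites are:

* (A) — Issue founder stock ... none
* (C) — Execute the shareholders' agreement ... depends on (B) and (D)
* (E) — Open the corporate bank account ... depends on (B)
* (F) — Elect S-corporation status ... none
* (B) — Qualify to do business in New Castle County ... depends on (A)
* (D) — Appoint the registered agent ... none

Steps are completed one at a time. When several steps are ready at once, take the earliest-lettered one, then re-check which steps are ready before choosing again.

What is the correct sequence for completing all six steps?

Nothing is required for (A), (D) and (F). (A) has the earlier label → (A) first.
Ready: (B), (D) and (F). (B) has the earlier label → (B).
(D), (E) and (F) are all available; (D) has the earlier label → (D).
(C) now also ready, so the ready set is {(C), (E), (F)}; (C) has the earlier label → (C).
Ready: (E) and (F). (E) has the earlier label → (E).
(F) is the only step now ready → (F).

(A) → (B) → (D) → (C) → (E) → (F)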